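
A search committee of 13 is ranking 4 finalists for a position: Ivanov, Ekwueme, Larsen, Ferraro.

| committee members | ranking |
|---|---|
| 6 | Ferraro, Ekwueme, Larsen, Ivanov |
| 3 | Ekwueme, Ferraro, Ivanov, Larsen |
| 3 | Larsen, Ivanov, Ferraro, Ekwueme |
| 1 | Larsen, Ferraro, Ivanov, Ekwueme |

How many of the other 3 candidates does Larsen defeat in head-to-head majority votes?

1

Larsen against each rival (13 committee members):
Larsen vs Ivanov: Larsen is ranked higher on 6+3+1 = 10 ballots, Ivanov on 3. Larsen wins 10–3.
Larsen vs Ekwueme: Larsen is ranked higher on 3+1 = 4 ballots, Ekwueme on 9. Ekwueme wins 9–4.
Larsen vs Ferraro: 4 to 9, Ferraro.
Larsen beats Ivanov; loses to Ekwueme, Ferraro — 1 pairwise win.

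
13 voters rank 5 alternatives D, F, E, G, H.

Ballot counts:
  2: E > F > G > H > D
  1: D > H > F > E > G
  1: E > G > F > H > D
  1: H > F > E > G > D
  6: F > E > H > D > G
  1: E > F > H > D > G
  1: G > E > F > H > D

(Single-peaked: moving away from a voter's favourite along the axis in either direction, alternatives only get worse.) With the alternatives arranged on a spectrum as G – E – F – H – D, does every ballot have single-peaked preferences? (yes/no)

yes

Axis positions: G=1, E=2, F=3, H=4, D=5.
Ballot type 1 (peak E at position 2): ranking walks positions 2-3-1-4-5, expanding outward from the peak — single-peaked.
Ballot type 2 (peak D at position 5): ranking walks positions 5-4-3-2-1, expanding outward from the peak — single-peaked.
Ballot type 3 (peak E at position 2): ranking walks positions 2-1-3-4-5, expanding outward from the peak — single-peaked.
Ballot type 4 (peak H at position 4): ranking walks positions 4-3-2-1-5, expanding outward from the peak — single-peaked.
Ballot type 5 (peak F at position 3): ranking walks positions 3-2-4-5-1, expanding outward from the peak — single-peaked.
Ballot type 6 (peak E at position 2): ranking walks positions 2-3-4-5-1, expanding outward from the peak — single-peaked.
Ballot type 7 (peak G at position 1): ranking walks positions 1-2-3-4-5, expanding outward from the peak — single-peaked.
Every ranking is single-peaked on this axis.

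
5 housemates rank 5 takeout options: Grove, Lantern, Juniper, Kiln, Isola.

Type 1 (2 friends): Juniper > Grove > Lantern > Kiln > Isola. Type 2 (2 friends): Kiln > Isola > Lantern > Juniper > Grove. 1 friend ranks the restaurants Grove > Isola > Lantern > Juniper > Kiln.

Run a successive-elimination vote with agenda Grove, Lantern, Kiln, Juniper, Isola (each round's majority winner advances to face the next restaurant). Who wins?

Round 1: Grove vs Lantern — 3–2, Grove advances.
Round 2: Grove vs Kiln — 3–2, Grove advances.
Round 3: Grove vs Juniper — 1–4, Juniper advances.
Round 4: Juniper vs Isola — 2–3, Isola advances.
The agenda winner is Isola.

Isola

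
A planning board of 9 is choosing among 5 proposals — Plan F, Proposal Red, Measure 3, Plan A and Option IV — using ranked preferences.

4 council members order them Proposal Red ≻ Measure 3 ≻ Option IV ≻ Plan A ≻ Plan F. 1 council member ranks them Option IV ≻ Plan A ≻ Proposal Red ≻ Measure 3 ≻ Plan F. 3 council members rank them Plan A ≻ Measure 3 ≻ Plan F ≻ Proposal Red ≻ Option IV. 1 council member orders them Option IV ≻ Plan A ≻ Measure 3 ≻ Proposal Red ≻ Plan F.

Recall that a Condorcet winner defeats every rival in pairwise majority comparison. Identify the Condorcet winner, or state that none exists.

none

Pairwise majorities:
Plan F vs Proposal Red: Proposal Red, 6–3.
Plan F vs Measure 3: Plan F preferred on 0 ballots; Measure 3 wins 9–0.
Plan F vs Plan A: Plan F preferred on 0 ballots; Plan A wins 9–0.
Plan F vs Option IV: Option IV, 6–3.
Proposal Red vs Measure 3: Proposal Red wins 5–4.
Proposal Red vs Plan A: Proposal Red is ranked higher on 4 ballots, Plan A on 5. Plan A wins 5–4.
Proposal Red vs Option IV: Proposal Red is ranked higher on 4+3 = 7 ballots, Option IV on 2. Proposal Red wins 7–2.
Measure 3 vs Plan A: 4 for Measure 3, 5 for Plan A — Plan A by 5–4.
Measure 3 vs Option IV: 7 to 2, Measure 3.
Plan A vs Option IV: Option IV, 6–3.
Every option loses at least once (Plan F loses to Proposal Red; Proposal Red loses to Plan A; Measure 3 loses to Proposal Red; Plan A loses to Option IV; Option IV loses to Proposal Red). The majority relation contains the cycle Proposal Red > Option IV > Plan A > Proposal Red, so there is no Condorcet winner.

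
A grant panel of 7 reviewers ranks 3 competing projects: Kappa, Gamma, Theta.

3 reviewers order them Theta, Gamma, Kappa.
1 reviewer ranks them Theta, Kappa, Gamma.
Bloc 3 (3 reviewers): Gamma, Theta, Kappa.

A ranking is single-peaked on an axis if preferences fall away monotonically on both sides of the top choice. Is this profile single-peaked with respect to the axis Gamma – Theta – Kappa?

Axis positions: Gamma=1, Theta=2, Kappa=3.
Bloc 1 (peak Theta at position 2): ranking walks positions 2-1-3, expanding outward from the peak — single-peaked.
Bloc 2 (peak Theta at position 2): ranking walks positions 2-3-1, expanding outward from the peak — single-peaked.
Bloc 3 (peak Gamma at position 1): ranking walks positions 1-2-3, expanding outward from the peak — single-peaked.
Every ranking is single-peaked on this axis.

yes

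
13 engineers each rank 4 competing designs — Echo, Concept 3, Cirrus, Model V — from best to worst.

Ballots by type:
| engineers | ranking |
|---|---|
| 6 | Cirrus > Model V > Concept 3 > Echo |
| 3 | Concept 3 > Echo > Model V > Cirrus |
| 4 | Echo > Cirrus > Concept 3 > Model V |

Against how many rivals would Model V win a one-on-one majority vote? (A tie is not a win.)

Model V against each rival (13 engineers):
Model V vs Echo: Echo wins 7–6.
Model V–Concept 3: Concept 3 7–6.
Model V vs Cirrus: Model V preferred on 3 ballots; Cirrus wins 10–3.
Model V beats no one; loses to Echo, Concept 3, Cirrus — 0 pairwise wins.

0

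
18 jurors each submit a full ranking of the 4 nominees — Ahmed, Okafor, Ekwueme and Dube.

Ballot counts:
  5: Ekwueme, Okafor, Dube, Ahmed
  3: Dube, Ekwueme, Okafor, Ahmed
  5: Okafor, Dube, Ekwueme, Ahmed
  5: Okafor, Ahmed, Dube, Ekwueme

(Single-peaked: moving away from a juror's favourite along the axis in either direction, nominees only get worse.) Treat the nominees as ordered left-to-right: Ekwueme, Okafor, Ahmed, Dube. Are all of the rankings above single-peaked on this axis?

Axis positions: Ekwueme=1, Okafor=2, Ahmed=3, Dube=4.
Faction 1: ranking walks positions 1-2-4-3; Dube is ranked above Ahmed even though Ahmed lies between Dube and the peak Ekwueme on the axis — preferences dip and rise again. Not single-peaked.
Faction 2: ranking walks positions 4-1-2-3; Ekwueme is ranked above Ahmed even though Ahmed lies between Ekwueme and the peak Dube on the axis — preferences dip and rise again. Not single-peaked.
Faction 3: ranking walks positions 2-4-1-3; Dube is ranked above Ahmed even though Ahmed lies between Dube and the peak Okafor on the axis — preferences dip and rise again. Not single-peaked.
Faction 4 (peak Okafor at position 2): ranking walks positions 2-3-4-1, expanding outward from the peak — single-peaked.
Faction 1 violates single-peakedness, so the profile is not single-peaked on this axis.

no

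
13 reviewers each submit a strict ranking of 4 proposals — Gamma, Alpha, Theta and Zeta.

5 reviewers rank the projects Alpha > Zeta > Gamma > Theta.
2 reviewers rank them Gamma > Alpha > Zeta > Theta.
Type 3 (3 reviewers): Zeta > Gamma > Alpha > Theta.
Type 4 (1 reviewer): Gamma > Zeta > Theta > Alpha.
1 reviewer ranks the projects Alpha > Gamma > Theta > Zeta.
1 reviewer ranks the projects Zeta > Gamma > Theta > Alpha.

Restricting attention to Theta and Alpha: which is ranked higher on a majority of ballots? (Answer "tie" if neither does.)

Ballots ranking Theta above Alpha: 1 + 1 = 2.
Ballots ranking Alpha above Theta: 13 − 2 = 11.
Alpha wins the head-to-head 11–2.

Alpha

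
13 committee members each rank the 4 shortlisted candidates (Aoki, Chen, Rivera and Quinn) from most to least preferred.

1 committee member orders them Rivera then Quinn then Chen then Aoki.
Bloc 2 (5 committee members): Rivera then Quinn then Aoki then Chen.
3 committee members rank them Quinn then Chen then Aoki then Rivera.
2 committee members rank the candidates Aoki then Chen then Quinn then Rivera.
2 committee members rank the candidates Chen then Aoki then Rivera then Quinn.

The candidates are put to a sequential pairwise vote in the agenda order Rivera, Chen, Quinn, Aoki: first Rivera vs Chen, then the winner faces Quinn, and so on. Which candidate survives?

Quinn

Round 1: Rivera vs Chen — 6–7, Chen advances.
Round 2: Chen vs Quinn — 4–9, Quinn advances.
Round 3: Quinn vs Aoki — 9–4, Quinn advances.
The agenda winner is Quinn.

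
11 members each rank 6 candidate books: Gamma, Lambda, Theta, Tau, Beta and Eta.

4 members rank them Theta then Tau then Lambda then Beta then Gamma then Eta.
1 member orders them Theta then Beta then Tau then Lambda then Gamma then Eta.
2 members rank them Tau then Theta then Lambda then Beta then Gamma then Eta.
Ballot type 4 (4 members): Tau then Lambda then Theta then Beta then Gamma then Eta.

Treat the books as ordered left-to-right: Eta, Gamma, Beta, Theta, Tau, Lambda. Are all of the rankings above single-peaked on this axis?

yes

Axis positions: Eta=1, Gamma=2, Beta=3, Theta=4, Tau=5, Lambda=6.
Ballot type 1 (peak Theta at position 4): ranking walks positions 4-5-6-3-2-1, expanding outward from the peak — single-peaked.
Ballot type 2 (peak Theta at position 4): ranking walks positions 4-3-5-6-2-1, expanding outward from the peak — single-peaked.
Ballot type 3 (peak Tau at position 5): ranking walks positions 5-4-6-3-2-1, expanding outward from the peak — single-peaked.
Ballot type 4 (peak Tau at position 5): ranking walks positions 5-6-4-3-2-1, expanding outward from the peak — single-peaked.
Every ranking is single-peaked on this axis.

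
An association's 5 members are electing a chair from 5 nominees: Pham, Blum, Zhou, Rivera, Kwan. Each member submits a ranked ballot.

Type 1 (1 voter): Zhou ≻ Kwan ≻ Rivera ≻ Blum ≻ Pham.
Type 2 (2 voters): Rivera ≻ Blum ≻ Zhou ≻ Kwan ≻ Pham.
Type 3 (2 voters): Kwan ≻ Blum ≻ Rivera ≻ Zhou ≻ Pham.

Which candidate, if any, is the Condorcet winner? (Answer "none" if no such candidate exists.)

none

Check each pair by majority over 5 ballots:
Pham vs Blum: Blum wins 5–0.
Pham vs Zhou: Zhou, 5–0.
Pham vs Rivera: 0 to 5, Rivera.
Pham vs Kwan: Pham preferred on 0 ballots; Kwan wins 5–0.
Blum vs Zhou: 4 to 1, Blum.
Blum vs Rivera: 2 to 3, Rivera.
Blum vs Kwan: 2 to 3, Kwan.
Zhou vs Rivera: Zhou preferred on 1 ballot; Rivera wins 4–1.
Zhou vs Kwan: Zhou wins 3–2.
Rivera vs Kwan: Kwan, 3–2.
No candidate is unbeaten: Pham loses to Blum; Blum loses to Rivera; Zhou loses to Blum; Rivera loses to Kwan; Kwan loses to Zhou. In particular Blum beats Zhou beats Kwan beats Blum is a majority cycle — no Condorcet winner exists.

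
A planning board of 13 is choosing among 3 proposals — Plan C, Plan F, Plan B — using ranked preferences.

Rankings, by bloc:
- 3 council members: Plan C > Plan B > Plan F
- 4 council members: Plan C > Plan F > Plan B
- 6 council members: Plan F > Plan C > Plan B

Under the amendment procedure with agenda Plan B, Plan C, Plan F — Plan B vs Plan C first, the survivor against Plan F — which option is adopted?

Round 1: Plan B vs Plan C — 0–13, Plan C advances.
Round 2: Plan C vs Plan F — 7–6, Plan C advances.
Plan C survives the agenda.

Plan C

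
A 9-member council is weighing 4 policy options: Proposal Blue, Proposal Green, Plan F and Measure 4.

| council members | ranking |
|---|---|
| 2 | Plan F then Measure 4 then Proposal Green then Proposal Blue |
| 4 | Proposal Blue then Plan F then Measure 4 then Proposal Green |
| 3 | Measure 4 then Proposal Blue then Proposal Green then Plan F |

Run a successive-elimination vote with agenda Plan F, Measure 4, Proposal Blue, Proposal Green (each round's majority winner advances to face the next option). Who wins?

Proposal Blue

Round 1: Plan F vs Measure 4 — 6–3, Plan F advances.
Round 2: Plan F vs Proposal Blue — 2–7, Proposal Blue advances.
Round 3: Proposal Blue vs Proposal Green — 7–2, Proposal Blue advances.
Proposal Blue survives the agenda.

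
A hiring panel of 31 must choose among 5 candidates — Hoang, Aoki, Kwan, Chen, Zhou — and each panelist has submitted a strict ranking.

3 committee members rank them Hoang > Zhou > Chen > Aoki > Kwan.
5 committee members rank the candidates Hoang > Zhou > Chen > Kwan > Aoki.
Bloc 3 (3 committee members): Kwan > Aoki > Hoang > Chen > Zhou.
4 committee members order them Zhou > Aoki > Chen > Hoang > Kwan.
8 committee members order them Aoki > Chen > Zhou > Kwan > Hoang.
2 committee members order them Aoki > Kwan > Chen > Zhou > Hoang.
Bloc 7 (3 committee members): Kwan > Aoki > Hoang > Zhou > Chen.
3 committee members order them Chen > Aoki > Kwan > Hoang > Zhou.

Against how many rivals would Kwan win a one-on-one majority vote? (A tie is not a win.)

1

Kwan against each rival (31 committee members):
Kwan vs Hoang: 19 to 12, Kwan.
Kwan vs Aoki: 11 to 20, Aoki.
Kwan vs Chen: 8 to 23, Chen.
Kwan vs Zhou: Zhou, 20–11.
Kwan beats Hoang; loses to Aoki, Chen, Zhou — 1 pairwise win.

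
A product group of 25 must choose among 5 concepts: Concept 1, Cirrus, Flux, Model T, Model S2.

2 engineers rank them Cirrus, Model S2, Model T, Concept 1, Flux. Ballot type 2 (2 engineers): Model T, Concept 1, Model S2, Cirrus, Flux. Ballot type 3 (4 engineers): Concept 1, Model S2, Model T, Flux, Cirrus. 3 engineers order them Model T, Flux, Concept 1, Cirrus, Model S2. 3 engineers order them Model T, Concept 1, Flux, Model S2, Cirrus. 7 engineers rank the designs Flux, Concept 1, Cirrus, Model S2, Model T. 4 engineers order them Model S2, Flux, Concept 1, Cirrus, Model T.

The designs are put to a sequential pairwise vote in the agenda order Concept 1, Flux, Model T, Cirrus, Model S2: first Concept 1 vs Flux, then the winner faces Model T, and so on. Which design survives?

Model S2

Round 1: Concept 1 vs Flux — 11–14, Flux advances.
Round 2: Flux vs Model T — 11–14, Model T advances.
Round 3: Model T vs Cirrus — 12–13, Cirrus advances.
Round 4: Cirrus vs Model S2 — 12–13, Model S2 advances.
The agenda winner is Model S2.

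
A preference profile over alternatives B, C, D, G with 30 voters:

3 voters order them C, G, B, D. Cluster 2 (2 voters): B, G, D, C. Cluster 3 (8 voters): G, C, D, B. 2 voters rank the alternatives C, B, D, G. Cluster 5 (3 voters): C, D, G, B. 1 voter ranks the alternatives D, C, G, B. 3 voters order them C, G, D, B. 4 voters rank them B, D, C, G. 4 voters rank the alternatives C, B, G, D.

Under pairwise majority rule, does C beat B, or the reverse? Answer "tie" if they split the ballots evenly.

C

Ballots ranking C above B: 3 + 8 + 2 + 3 + 1 + 3 + 4 = 24.
Ballots ranking B above C: 30 − 24 = 6.
C wins the head-to-head 24–6.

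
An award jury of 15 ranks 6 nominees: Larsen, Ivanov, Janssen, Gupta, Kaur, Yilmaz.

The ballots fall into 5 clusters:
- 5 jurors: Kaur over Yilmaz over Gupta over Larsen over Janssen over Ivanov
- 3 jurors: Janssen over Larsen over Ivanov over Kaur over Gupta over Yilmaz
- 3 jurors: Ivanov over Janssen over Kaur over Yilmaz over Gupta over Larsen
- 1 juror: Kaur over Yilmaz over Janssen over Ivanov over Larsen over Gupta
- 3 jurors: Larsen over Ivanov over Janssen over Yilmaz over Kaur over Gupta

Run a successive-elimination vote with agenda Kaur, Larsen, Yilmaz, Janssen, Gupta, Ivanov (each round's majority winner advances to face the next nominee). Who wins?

Janssen

Round 1: Kaur vs Larsen — 9–6, Kaur advances.
Round 2: Kaur vs Yilmaz — 12–3, Kaur advances.
Round 3: Kaur vs Janssen — 6–9, Janssen advances.
Round 4: Janssen vs Gupta — 10–5, Janssen advances.
Round 5: Janssen vs Ivanov — 9–6, Janssen advances.
The agenda winner is Janssen.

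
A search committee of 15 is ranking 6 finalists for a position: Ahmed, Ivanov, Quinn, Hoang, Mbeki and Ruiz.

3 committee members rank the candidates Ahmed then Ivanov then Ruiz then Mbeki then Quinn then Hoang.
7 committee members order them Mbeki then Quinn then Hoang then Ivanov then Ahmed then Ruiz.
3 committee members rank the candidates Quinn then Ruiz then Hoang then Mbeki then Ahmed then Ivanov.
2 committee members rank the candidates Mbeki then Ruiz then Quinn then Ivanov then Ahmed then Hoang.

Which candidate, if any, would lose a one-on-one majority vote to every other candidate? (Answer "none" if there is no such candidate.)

Pairwise majorities:
Ahmed vs Ivanov: 3+3 = 6 for Ahmed, 9 for Ivanov — Ivanov by 9–6.
Ahmed vs Quinn: Quinn wins 12–3.
Ahmed vs Hoang: Ahmed is ranked higher on 3+2 = 5 ballots, Hoang on 10. Hoang wins 10–5.
Ahmed–Mbeki: Mbeki 12–3.
Ahmed vs Ruiz: Ahmed, 10–5.
Ivanov vs Quinn: Ivanov preferred on 3 ballots; Quinn wins 12–3.
Ivanov vs Hoang: 5 to 10, Hoang.
Ivanov vs Mbeki: 3 for Ivanov, 12 for Mbeki — Mbeki by 12–3.
Ivanov vs Ruiz: 3+7 = 10 for Ivanov, 5 for Ruiz — Ivanov by 10–5.
Quinn vs Hoang: Quinn wins 15–0.
Quinn vs Mbeki: 3 to 12, Mbeki.
Quinn vs Ruiz: Quinn, 10–5.
Hoang vs Mbeki: 3 to 12, Mbeki.
Hoang vs Ruiz: Hoang is ranked higher on 7 ballots, Ruiz on 8. Ruiz wins 8–7.
Mbeki vs Ruiz: Mbeki is ranked higher on 7+2 = 9 ballots, Ruiz on 6. Mbeki wins 9–6.
No candidate is winless: Ahmed beats Ruiz; Ivanov beats Ahmed; Quinn beats Ahmed; Hoang beats Ahmed; Mbeki beats Ahmed; Ruiz beats Hoang. There is no Condorcet loser.

none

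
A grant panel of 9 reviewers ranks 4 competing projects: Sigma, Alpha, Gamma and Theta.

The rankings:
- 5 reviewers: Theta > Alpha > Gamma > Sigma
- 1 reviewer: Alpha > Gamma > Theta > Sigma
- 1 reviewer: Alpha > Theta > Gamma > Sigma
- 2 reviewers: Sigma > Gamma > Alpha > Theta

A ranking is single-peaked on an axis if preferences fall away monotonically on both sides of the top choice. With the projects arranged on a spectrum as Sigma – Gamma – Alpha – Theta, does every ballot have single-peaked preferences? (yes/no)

yes

Axis positions: Sigma=1, Gamma=2, Alpha=3, Theta=4.
Type 1 (peak Theta at position 4): ranking walks positions 4-3-2-1, expanding outward from the peak — single-peaked.
Type 2 (peak Alpha at position 3): ranking walks positions 3-2-4-1, expanding outward from the peak — single-peaked.
Type 3 (peak Alpha at position 3): ranking walks positions 3-4-2-1, expanding outward from the peak — single-peaked.
Type 4 (peak Sigma at position 1): ranking walks positions 1-2-3-4, expanding outward from the peak — single-peaked.
Every ranking is single-peaked on this axis.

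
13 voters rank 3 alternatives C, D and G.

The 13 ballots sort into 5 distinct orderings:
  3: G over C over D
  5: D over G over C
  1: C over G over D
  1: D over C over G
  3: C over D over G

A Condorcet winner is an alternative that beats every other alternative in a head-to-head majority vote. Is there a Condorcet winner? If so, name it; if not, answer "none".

Check each pair by majority over 13 ballots:
C–D: C 7–6.
C vs G: G wins 8–5.
D vs G: D, 9–4.
Each alternative drops at least one matchup (C loses to G; D loses to C; G loses to D); the cycle C beats D beats G beats C rules out a Condorcet winner.

none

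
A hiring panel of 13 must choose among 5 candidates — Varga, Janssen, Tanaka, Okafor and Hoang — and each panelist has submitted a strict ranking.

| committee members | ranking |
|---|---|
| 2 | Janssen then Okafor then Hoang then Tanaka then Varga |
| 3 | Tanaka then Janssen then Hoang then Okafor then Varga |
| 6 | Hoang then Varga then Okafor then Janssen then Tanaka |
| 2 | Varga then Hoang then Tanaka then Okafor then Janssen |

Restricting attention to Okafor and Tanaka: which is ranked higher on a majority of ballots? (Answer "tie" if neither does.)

Ballots ranking Okafor above Tanaka: 2 + 6 = 8.
Ballots ranking Tanaka above Okafor: 13 − 8 = 5.
Okafor wins the head-to-head 8–5.

Okafor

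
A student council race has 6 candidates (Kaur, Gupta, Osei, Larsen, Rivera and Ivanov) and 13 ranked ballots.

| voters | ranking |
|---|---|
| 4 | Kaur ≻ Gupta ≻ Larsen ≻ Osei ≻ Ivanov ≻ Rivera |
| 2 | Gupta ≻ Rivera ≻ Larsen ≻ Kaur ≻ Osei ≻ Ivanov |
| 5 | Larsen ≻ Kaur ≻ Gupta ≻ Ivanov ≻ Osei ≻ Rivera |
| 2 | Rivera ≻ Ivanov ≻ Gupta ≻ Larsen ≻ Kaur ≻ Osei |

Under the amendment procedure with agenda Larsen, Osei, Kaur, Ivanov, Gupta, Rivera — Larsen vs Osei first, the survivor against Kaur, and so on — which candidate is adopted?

Round 1: Larsen vs Osei — 13–0, Larsen advances.
Round 2: Larsen vs Kaur — 9–4, Larsen advances.
Round 3: Larsen vs Ivanov — 11–2, Larsen advances.
Round 4: Larsen vs Gupta — 5–8, Gupta advances.
Round 5: Gupta vs Rivera — 11–2, Gupta advances.
Gupta survives the agenda.

Gupta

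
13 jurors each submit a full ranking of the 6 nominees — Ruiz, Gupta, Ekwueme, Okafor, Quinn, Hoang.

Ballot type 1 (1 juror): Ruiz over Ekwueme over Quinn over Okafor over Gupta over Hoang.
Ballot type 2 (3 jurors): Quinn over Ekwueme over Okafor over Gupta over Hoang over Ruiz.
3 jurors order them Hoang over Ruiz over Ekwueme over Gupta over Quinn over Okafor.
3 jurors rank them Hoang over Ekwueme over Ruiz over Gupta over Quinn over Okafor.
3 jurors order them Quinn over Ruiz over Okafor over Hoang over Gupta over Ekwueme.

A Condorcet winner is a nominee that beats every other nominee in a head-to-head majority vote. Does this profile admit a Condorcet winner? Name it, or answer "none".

none

Head-to-head results (13 jurors):
Ruiz–Gupta: Ruiz 10–3.
Ruiz–Ekwueme: Ruiz 7–6.
Ruiz vs Okafor: Ruiz wins 10–3.
Ruiz–Quinn: Ruiz 7–6.
Ruiz–Hoang: Hoang 9–4.
Gupta vs Ekwueme: Ekwueme, 10–3.
Gupta–Okafor: Okafor 7–6.
Gupta vs Quinn: Quinn, 7–6.
Gupta vs Hoang: Hoang wins 9–4.
Ekwueme vs Okafor: Ekwueme, 10–3.
Ekwueme vs Quinn: Ekwueme wins 7–6.
Ekwueme–Hoang: Hoang 9–4.
Okafor vs Quinn: Quinn, 13–0.
Okafor vs Hoang: Okafor wins 7–6.
Quinn vs Hoang: Quinn, 7–6.
Every nominee loses at least once (Ruiz loses to Hoang; Gupta loses to Ruiz; Ekwueme loses to Ruiz; Okafor loses to Ruiz; Quinn loses to Ruiz; Hoang loses to Okafor). The majority relation contains the cycle Ruiz → Okafor → Hoang → Ruiz, so there is no Condorcet winner.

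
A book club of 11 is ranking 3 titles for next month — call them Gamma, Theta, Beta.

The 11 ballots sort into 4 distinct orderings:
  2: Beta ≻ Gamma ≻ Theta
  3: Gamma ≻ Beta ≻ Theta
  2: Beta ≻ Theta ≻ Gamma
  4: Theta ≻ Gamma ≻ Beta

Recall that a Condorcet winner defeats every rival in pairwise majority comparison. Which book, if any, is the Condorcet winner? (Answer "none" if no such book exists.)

Check each pair by majority over 11 ballots:
Gamma vs Theta: Theta wins 6–5.
Gamma vs Beta: Gamma, 7–4.
Theta vs Beta: Beta wins 7–4.
No book is unbeaten: Gamma loses to Theta; Theta loses to Beta; Beta loses to Gamma. In particular Gamma → Beta → Theta → Gamma is a majority cycle — no Condorcet winner exists.

none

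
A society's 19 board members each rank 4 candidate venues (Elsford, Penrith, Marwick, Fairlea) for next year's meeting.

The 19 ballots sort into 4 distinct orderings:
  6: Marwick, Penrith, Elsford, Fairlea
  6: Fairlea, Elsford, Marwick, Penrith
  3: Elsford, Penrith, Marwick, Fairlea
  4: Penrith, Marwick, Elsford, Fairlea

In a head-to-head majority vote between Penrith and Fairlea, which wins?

Ballots ranking Penrith above Fairlea: 6 + 3 + 4 = 13.
Ballots ranking Fairlea above Penrith: 19 − 13 = 6.
Penrith wins the head-to-head 13–6.

Penrith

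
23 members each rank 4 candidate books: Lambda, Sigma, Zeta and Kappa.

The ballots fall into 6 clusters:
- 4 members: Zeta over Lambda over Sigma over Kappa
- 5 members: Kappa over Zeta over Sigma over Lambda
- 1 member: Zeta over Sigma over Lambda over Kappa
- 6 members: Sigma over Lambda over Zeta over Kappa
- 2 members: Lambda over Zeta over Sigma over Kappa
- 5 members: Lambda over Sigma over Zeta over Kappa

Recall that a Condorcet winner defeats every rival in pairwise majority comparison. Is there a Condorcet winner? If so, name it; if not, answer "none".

Check each pair by majority over 23 ballots:
Lambda vs Sigma: Lambda is ranked higher on 4+2+5 = 11 ballots, Sigma on 12. Sigma wins 12–11.
Lambda vs Zeta: 13 to 10, Lambda.
Lambda vs Kappa: 4+1+6+2+5 = 18 for Lambda, 5 for Kappa — Lambda by 18–5.
Sigma vs Zeta: Sigma is ranked higher on 6+5 = 11 ballots, Zeta on 12. Zeta wins 12–11.
Sigma vs Kappa: Sigma is ranked higher on 4+1+6+2+5 = 18 ballots, Kappa on 5. Sigma wins 18–5.
Zeta vs Kappa: 18 to 5, Zeta.
No book is unbeaten: Lambda loses to Sigma; Sigma loses to Zeta; Zeta loses to Lambda; Kappa loses to Lambda. In particular Lambda beats Zeta beats Sigma beats Lambda is a majority cycle — no Condorcet winner exists.

none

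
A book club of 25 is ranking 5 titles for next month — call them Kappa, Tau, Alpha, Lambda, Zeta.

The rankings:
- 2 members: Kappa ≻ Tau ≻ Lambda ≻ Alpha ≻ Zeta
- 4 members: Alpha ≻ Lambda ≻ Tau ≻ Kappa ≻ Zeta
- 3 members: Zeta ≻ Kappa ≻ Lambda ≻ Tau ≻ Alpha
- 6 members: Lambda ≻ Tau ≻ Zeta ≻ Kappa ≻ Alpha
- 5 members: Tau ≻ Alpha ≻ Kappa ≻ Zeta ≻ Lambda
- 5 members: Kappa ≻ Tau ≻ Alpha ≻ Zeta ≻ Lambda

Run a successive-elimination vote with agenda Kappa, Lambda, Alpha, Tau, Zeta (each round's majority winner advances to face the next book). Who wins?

Tau

Round 1: Kappa vs Lambda — 15–10, Kappa advances.
Round 2: Kappa vs Alpha — 16–9, Kappa advances.
Round 3: Kappa vs Tau — 10–15, Tau advances.
Round 4: Tau vs Zeta — 22–3, Tau advances.
Tau survives the agenda.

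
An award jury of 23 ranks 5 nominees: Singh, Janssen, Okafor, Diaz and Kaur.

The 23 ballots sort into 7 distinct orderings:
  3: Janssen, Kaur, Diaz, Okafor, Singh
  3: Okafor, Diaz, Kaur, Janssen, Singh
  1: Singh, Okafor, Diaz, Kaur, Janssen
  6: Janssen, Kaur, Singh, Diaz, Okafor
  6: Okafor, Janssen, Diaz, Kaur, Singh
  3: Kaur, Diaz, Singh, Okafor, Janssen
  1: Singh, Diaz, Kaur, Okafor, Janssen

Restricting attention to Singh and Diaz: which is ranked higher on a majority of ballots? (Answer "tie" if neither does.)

Ballots ranking Singh above Diaz: 1 + 6 + 1 = 8.
Ballots ranking Diaz above Singh: 23 − 8 = 15.
Diaz wins the head-to-head 15–8.

Diaz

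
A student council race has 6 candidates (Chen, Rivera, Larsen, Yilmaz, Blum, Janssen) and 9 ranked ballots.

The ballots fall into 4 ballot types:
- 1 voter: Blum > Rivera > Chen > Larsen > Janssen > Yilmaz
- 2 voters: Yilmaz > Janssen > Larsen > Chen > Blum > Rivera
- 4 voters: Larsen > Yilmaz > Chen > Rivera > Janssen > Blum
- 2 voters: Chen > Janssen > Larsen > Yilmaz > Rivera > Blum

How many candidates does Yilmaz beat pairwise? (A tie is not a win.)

4

Yilmaz against each rival (9 voters):
Yilmaz vs Chen: 6 to 3, Yilmaz.
Yilmaz–Rivera: Yilmaz 8–1.
Yilmaz vs Larsen: Yilmaz preferred on 2 ballots; Larsen wins 7–2.
Yilmaz–Blum: Yilmaz 8–1.
Yilmaz vs Janssen: Yilmaz preferred on 2+4 = 6 ballots; Yilmaz wins 6–3.
Yilmaz beats Chen, Rivera, Blum, Janssen; loses to Larsen — 4 pairwise wins.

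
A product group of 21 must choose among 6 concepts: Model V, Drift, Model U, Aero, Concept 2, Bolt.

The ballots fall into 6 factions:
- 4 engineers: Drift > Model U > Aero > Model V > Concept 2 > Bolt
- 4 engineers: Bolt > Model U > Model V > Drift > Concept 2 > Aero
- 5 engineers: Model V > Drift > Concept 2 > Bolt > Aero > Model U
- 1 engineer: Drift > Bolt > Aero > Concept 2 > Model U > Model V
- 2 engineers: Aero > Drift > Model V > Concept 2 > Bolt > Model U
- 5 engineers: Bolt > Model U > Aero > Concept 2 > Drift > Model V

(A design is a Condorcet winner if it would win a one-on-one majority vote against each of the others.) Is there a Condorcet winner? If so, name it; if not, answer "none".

Drift

Check each pair by majority over 21 ballots:
Model V vs Drift: 4+5 = 9 for Model V, 12 for Drift — Drift by 12–9.
Model V vs Model U: Model V is ranked higher on 5+2 = 7 ballots, Model U on 14. Model U wins 14–7.
Model V vs Aero: Model V preferred on 4+5 = 9 ballots; Aero wins 12–9.
Model V vs Concept 2: 4+4+5+2 = 15 for Model V, 6 for Concept 2 — Model V by 15–6.
Model V vs Bolt: 4+5+2 = 11 for Model V, 10 for Bolt — Model V by 11–10.
Drift vs Model U: 4+5+1+2 = 12 for Drift, 9 for Model U — Drift by 12–9.
Drift vs Aero: Drift preferred on 4+4+5+1 = 14 ballots; Drift wins 14–7.
Drift vs Concept 2: 4+4+5+1+2 = 16 for Drift, 5 for Concept 2 — Drift by 16–5.
Drift vs Bolt: Drift is ranked higher on 4+5+1+2 = 12 ballots, Bolt on 9. Drift wins 12–9.
Model U vs Aero: 13 to 8, Model U.
Model U vs Concept 2: 4+4+5 = 13 for Model U, 8 for Concept 2 — Model U by 13–8.
Model U vs Bolt: Model U is ranked higher on 4 ballots, Bolt on 17. Bolt wins 17–4.
Aero vs Concept 2: Aero is ranked higher on 4+1+2+5 = 12 ballots, Concept 2 on 9. Aero wins 12–9.
Aero vs Bolt: Aero is ranked higher on 4+2 = 6 ballots, Bolt on 15. Bolt wins 15–6.
Concept 2 vs Bolt: Concept 2 preferred on 4+5+2 = 11 ballots; Concept 2 wins 11–10.
Drift wins every pairwise contest, so Drift is the Condorcet winner.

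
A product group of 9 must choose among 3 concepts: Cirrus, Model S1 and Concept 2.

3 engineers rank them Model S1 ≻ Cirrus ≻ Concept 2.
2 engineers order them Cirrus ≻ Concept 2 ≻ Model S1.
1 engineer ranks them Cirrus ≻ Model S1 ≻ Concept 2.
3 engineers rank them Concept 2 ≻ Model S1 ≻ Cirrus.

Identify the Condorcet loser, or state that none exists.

none

Head-to-head results (9 engineers):
Cirrus vs Model S1: 2+1 = 3 for Cirrus, 6 for Model S1 — Model S1 by 6–3.
Cirrus vs Concept 2: 3+2+1 = 6 for Cirrus, 3 for Concept 2 — Cirrus by 6–3.
Model S1 vs Concept 2: Concept 2, 5–4.
Every design wins at least one matchup (Cirrus beats Concept 2; Model S1 beats Cirrus; Concept 2 beats Model S1), so there is no Condorcet loser.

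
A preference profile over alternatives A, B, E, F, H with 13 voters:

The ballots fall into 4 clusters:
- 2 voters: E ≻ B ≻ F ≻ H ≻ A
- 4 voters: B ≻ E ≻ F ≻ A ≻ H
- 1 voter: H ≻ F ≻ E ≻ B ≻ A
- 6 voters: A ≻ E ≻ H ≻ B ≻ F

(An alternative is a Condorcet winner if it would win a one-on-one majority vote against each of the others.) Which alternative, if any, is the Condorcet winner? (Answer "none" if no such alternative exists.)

E

Head-to-head results (13 voters):
A vs B: B wins 7–6.
A vs E: E wins 7–6.
A vs F: F wins 7–6.
A–H: A 10–3.
B vs E: E, 9–4.
B–F: B 12–1.
B vs H: H, 7–6.
E–F: E 12–1.
E vs H: E wins 12–1.
F vs H: H wins 7–6.
Only E has no losses; E is the Condorcet winner.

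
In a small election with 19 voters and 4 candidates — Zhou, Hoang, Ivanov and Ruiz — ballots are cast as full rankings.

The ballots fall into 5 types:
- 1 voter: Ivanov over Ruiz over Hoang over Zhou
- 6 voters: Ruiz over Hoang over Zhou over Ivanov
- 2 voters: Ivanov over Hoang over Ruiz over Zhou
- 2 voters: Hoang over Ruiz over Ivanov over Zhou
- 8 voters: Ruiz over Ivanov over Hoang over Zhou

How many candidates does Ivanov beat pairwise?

Ivanov against each rival (19 voters):
Ivanov–Zhou: Ivanov 13–6.
Ivanov vs Hoang: Ivanov is ranked higher on 1+2+8 = 11 ballots, Hoang on 8. Ivanov wins 11–8.
Ivanov–Ruiz: Ruiz 16–3.
Ivanov beats Zhou, Hoang; loses to Ruiz — 2 pairwise wins.

2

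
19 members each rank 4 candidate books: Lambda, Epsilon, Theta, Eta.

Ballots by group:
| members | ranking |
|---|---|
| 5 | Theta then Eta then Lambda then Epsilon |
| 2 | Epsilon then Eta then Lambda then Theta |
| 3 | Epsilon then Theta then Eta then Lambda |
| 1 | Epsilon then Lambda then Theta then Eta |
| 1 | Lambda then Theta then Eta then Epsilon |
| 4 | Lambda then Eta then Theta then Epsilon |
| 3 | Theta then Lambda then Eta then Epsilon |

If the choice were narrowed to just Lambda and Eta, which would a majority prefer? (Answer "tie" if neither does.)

Ballots ranking Lambda above Eta: 1 + 1 + 4 + 3 = 9.
Ballots ranking Eta above Lambda: 19 − 9 = 10.
Eta wins the head-to-head 10–9.

Eta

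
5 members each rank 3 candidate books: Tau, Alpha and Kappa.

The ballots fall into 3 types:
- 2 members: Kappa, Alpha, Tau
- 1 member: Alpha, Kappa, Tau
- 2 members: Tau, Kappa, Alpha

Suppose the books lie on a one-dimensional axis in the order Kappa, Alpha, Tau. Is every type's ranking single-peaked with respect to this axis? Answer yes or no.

Axis positions: Kappa=1, Alpha=2, Tau=3.
Type 1 (peak Kappa at position 1): ranking walks positions 1-2-3, expanding outward from the peak — single-peaked.
Type 2 (peak Alpha at position 2): ranking walks positions 2-1-3, expanding outward from the peak — single-peaked.
Type 3: ranking walks positions 3-1-2; Kappa is ranked above Alpha even though Alpha lies between Kappa and the peak Tau on the axis — preferences dip and rise again. Not single-peaked.
Type 3 violates single-peakedness, so the profile is not single-peaked on this axis.

no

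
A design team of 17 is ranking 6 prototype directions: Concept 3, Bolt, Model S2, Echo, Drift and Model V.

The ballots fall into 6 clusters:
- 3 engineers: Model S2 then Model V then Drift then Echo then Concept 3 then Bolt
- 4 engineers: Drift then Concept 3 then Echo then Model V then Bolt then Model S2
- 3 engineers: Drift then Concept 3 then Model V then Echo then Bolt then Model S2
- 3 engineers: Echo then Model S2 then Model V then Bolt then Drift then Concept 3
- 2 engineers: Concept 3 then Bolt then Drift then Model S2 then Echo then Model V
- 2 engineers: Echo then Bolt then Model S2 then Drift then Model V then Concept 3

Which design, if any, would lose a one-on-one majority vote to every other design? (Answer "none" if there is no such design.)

none

Head-to-head results (17 engineers):
Concept 3 vs Bolt: Concept 3, 12–5.
Concept 3 vs Model S2: Concept 3, 9–8.
Concept 3 vs Echo: 4+3+2 = 9 for Concept 3, 8 for Echo — Concept 3 by 9–8.
Concept 3 vs Drift: Concept 3 preferred on 2 ballots; Drift wins 15–2.
Concept 3 vs Model V: Concept 3 is ranked higher on 4+3+2 = 9 ballots, Model V on 8. Concept 3 wins 9–8.
Bolt vs Model S2: Bolt, 11–6.
Bolt vs Echo: 2 to 15, Echo.
Bolt vs Drift: Bolt preferred on 3+2+2 = 7 ballots; Drift wins 10–7.
Bolt–Model V: Model V 13–4.
Model S2 vs Echo: Echo wins 12–5.
Model S2 vs Drift: 8 to 9, Drift.
Model S2 vs Model V: Model S2 wins 10–7.
Echo vs Drift: 3+2 = 5 for Echo, 12 for Drift — Drift by 12–5.
Echo vs Model V: 11 to 6, Echo.
Drift vs Model V: Drift is ranked higher on 4+3+2+2 = 11 ballots, Model V on 6. Drift wins 11–6.
Each design has at least one pairwise win (Concept 3 beats Bolt; Bolt beats Model S2; Model S2 beats Model V; Echo beats Bolt; Drift beats Concept 3; Model V beats Bolt) — no Condorcet loser.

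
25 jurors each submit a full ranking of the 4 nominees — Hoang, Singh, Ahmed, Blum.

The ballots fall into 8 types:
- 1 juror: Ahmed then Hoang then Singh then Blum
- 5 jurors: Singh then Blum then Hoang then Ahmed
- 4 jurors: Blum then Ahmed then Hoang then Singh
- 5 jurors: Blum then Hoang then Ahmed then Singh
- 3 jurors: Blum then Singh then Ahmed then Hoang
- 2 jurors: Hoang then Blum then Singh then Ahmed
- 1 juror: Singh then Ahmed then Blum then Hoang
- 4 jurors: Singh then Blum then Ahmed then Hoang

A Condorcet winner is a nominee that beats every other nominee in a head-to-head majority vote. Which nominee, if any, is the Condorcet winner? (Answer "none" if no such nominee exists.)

Pairwise majorities:
Hoang–Singh: Singh 13–12.
Hoang vs Ahmed: Ahmed wins 13–12.
Hoang–Blum: Blum 22–3.
Singh vs Ahmed: Singh wins 15–10.
Singh vs Blum: Blum, 14–11.
Ahmed vs Blum: Blum wins 23–2.
Only Blum has no losses; Blum is the Condorcet winner.

Blum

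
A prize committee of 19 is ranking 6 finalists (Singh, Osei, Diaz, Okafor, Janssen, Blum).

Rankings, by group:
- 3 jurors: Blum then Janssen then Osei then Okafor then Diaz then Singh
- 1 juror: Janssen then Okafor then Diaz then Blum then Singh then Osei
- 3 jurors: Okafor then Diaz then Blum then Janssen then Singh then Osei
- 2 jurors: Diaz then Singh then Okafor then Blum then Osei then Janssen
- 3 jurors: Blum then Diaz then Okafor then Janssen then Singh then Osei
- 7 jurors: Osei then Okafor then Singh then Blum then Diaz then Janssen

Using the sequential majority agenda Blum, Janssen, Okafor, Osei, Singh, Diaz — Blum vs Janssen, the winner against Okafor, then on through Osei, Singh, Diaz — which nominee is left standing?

Osei

Round 1: Blum vs Janssen — 18–1, Blum advances.
Round 2: Blum vs Okafor — 6–13, Okafor advances.
Round 3: Okafor vs Osei — 9–10, Osei advances.
Round 4: Osei vs Singh — 10–9, Osei advances.
Round 5: Osei vs Diaz — 10–9, Osei advances.
The agenda winner is Osei.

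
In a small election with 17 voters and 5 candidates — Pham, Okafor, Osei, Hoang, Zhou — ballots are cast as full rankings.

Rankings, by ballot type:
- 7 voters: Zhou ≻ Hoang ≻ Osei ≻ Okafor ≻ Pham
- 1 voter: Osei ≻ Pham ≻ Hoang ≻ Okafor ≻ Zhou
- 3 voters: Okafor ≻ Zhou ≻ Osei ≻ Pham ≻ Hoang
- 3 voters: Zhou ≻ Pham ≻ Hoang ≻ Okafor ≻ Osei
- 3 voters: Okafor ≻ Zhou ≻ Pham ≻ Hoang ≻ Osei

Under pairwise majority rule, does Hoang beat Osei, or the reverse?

Hoang

Ballots ranking Hoang above Osei: 7 + 3 + 3 = 13.
Ballots ranking Osei above Hoang: 17 − 13 = 4.
Hoang wins the head-to-head 13–4.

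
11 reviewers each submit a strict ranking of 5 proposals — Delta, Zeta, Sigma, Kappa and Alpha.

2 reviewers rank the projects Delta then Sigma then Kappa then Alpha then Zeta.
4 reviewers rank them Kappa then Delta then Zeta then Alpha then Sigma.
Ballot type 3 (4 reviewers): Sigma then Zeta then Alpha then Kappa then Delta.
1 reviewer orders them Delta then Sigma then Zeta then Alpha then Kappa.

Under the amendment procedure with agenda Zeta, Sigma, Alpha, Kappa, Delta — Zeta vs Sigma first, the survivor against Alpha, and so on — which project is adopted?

Delta

Round 1: Zeta vs Sigma — 4–7, Sigma advances.
Round 2: Sigma vs Alpha — 7–4, Sigma advances.
Round 3: Sigma vs Kappa — 7–4, Sigma advances.
Round 4: Sigma vs Delta — 4–7, Delta advances.
The agenda winner is Delta.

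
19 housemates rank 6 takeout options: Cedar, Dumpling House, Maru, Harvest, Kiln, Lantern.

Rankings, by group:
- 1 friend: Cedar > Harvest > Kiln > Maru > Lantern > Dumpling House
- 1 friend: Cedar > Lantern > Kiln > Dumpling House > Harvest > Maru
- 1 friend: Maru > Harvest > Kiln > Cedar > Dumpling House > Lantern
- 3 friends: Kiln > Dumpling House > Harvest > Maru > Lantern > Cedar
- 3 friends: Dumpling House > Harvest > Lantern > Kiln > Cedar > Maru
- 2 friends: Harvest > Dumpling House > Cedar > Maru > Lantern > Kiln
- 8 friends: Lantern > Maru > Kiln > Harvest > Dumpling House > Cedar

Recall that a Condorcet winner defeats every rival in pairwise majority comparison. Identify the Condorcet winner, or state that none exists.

none

Head-to-head results (19 friends):
Cedar vs Dumpling House: 3 to 16, Dumpling House.
Cedar vs Maru: Maru wins 12–7.
Cedar–Harvest: Harvest 17–2.
Cedar–Kiln: Kiln 15–4.
Cedar vs Lantern: 1+1+1+2 = 5 for Cedar, 14 for Lantern — Lantern by 14–5.
Dumpling House vs Maru: Dumpling House is ranked higher on 1+3+3+2 = 9 ballots, Maru on 10. Maru wins 10–9.
Dumpling House vs Harvest: 7 to 12, Harvest.
Dumpling House–Kiln: Kiln 14–5.
Dumpling House vs Lantern: Dumpling House preferred on 1+3+3+2 = 9 ballots; Lantern wins 10–9.
Maru vs Harvest: Maru preferred on 1+8 = 9 ballots; Harvest wins 10–9.
Maru vs Kiln: Maru is ranked higher on 1+2+8 = 11 ballots, Kiln on 8. Maru wins 11–8.
Maru vs Lantern: Maru preferred on 1+1+3+2 = 7 ballots; Lantern wins 12–7.
Harvest vs Kiln: Harvest preferred on 1+1+3+2 = 7 ballots; Kiln wins 12–7.
Harvest vs Lantern: 10 to 9, Harvest.
Kiln vs Lantern: 1+1+3 = 5 for Kiln, 14 for Lantern — Lantern by 14–5.
No restaurant is unbeaten: Cedar loses to Dumpling House; Dumpling House loses to Maru; Maru loses to Harvest; Harvest loses to Kiln; Kiln loses to Maru; Lantern loses to Harvest. In particular Maru → Kiln → Harvest → Maru is a majority cycle — no Condorcet winner exists.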